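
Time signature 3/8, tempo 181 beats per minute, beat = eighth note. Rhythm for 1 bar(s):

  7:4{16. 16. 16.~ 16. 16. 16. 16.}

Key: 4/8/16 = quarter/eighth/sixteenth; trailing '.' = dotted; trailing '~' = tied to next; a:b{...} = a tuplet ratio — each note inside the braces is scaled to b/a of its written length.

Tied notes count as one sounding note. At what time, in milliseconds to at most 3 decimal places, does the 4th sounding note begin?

note 4 onset = 12/7b = 568.272ms

1. 0.0ms @ 0 + 142.068ms (3/7)
2. 142.068ms @ 3/7 + 142.068ms (3/7)
3. 284.136ms @ 6/7 + 284.136ms (6/7)
4. 568.272ms @ 12/7 + 142.068ms (3/7)
5. 710.339ms @ 15/7 + 142.068ms (3/7)
6. 852.407ms @ 18/7 + 142.068ms (3/7)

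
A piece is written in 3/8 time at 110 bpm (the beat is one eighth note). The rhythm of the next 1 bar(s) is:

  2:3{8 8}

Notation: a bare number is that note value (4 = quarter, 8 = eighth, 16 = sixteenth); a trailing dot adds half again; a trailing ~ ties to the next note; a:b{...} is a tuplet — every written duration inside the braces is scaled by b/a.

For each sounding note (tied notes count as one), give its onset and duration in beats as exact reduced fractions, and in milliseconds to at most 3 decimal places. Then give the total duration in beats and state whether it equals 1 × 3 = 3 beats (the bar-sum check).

1) 0.0ms=0b +818.182ms=3/2b
2) 818.182ms=3/2b +818.182ms=3/2b
Σ=3b of 3 (110bpm 3/8) — PASS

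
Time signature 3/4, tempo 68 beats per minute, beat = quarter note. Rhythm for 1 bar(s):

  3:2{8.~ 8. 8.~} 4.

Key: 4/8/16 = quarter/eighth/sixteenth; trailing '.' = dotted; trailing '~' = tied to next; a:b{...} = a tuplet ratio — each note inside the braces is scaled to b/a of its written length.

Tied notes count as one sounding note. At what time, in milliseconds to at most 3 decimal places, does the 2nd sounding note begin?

1. 0.0ms @ 0 + 882.353ms (1)
2. 882.353ms @ 1 + 1764.706ms (2)

note 2 onset = 1b = 882.353ms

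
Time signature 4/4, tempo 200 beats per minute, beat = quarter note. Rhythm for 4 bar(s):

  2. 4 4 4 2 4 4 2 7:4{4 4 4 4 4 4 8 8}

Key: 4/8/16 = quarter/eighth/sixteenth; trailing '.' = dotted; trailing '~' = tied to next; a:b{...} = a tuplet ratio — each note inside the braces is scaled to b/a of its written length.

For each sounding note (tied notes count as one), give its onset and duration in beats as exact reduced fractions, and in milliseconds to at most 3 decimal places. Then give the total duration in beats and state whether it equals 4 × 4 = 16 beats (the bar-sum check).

1) 0.0ms=0b +900.0ms=3b
2) 900.0ms=3b +300.0ms=1b
3) 1200.0ms=4b +300.0ms=1b
4) 1500.0ms=5b +300.0ms=1b
5) 1800.0ms=6b +600.0ms=2b
6) 2400.0ms=8b +300.0ms=1b
7) 2700.0ms=9b +300.0ms=1b
8) 3000.0ms=10b +600.0ms=2b
9) 3600.0ms=12b +171.429ms=4/7b
10) 3771.429ms=88/7b +171.429ms=4/7b
11) 3942.857ms=92/7b +171.429ms=4/7b
12) 4114.286ms=96/7b +171.429ms=4/7b
13) 4285.714ms=100/7b +171.429ms=4/7b
14) 4457.143ms=104/7b +171.429ms=4/7b
15) 4628.571ms=108/7b +85.714ms=2/7b
16) 4714.286ms=110/7b +85.714ms=2/7b
Σ=16b of 16 (200bpm 4/4) — PASS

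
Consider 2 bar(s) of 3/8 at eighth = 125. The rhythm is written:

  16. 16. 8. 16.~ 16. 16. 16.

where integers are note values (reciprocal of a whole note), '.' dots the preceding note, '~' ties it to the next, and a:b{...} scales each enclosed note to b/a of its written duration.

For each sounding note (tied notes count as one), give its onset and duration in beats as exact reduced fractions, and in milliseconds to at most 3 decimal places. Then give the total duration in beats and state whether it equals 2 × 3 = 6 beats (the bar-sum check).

1) 0.0ms=0b +360.0ms=3/4b
2) 360.0ms=3/4b +360.0ms=3/4b
3) 720.0ms=3/2b +720.0ms=3/2b
4) 1440.0ms=3b +720.0ms=3/2b
5) 2160.0ms=9/2b +360.0ms=3/4b
6) 2520.0ms=21/4b +360.0ms=3/4b
Σ=6b of 6 (125bpm 3/8) — PASS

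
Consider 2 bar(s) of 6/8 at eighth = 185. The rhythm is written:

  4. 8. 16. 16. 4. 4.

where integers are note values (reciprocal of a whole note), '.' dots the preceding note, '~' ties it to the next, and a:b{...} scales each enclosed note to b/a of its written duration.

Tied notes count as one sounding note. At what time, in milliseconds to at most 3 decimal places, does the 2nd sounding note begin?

1. 0.0ms @ 0 + 972.973ms (3)
2. 972.973ms @ 3 + 486.486ms (3/2)
3. 1459.459ms @ 9/2 + 243.243ms (3/4)
4. 1702.703ms @ 21/4 + 243.243ms (3/4)
5. 1945.946ms @ 6 + 972.973ms (3)
6. 2918.919ms @ 9 + 972.973ms (3)

note 2 onset = 3b = 972.973ms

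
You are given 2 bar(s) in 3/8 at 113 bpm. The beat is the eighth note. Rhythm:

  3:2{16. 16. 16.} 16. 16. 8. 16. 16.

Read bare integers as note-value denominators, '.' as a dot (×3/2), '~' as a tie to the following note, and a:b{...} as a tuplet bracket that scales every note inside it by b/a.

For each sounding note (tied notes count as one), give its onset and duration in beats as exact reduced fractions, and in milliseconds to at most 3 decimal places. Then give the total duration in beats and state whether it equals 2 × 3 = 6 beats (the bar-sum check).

1) 0.0ms=0b +265.487ms=1/2b
2) 265.487ms=1/2b +265.487ms=1/2b
3) 530.973ms=1b +265.487ms=1/2b
4) 796.46ms=3/2b +398.23ms=3/4b
5) 1194.69ms=9/4b +398.23ms=3/4b
6) 1592.92ms=3b +796.46ms=3/2b
7) 2389.381ms=9/2b +398.23ms=3/4b
8) 2787.611ms=21/4b +398.23ms=3/4b
Σ=6b of 6 (113bpm 3/8) — PASS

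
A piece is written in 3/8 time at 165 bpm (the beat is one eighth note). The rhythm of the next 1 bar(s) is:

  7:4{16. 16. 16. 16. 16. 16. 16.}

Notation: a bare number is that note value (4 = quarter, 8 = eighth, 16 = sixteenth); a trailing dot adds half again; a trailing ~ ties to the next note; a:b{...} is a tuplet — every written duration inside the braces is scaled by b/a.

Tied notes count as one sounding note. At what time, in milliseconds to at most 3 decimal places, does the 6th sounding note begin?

1. 0.0ms @ 0 + 155.844ms (3/7)
2. 155.844ms @ 3/7 + 155.844ms (3/7)
3. 311.688ms @ 6/7 + 155.844ms (3/7)
4. 467.532ms @ 9/7 + 155.844ms (3/7)
5. 623.377ms @ 12/7 + 155.844ms (3/7)
6. 779.221ms @ 15/7 + 155.844ms (3/7)
7. 935.065ms @ 18/7 + 155.844ms (3/7)

note 6 onset = 15/7b = 779.221ms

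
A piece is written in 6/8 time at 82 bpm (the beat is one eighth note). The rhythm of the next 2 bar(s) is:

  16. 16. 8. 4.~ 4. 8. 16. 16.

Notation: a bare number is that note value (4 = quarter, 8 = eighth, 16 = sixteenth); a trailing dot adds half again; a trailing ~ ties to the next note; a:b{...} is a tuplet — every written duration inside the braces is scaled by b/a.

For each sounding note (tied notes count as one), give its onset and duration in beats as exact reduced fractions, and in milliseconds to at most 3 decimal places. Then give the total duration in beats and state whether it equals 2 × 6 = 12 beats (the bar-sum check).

1) 0.0ms=0b +548.78ms=3/4b
2) 548.78ms=3/4b +548.78ms=3/4b
3) 1097.561ms=3/2b +1097.561ms=3/2b
4) 2195.122ms=3b +4390.244ms=6b
5) 6585.366ms=9b +1097.561ms=3/2b
6) 7682.927ms=21/2b +548.78ms=3/4b
7) 8231.707ms=45/4b +548.78ms=3/4b
Σ=12b of 12 (82bpm 6/8) — PASS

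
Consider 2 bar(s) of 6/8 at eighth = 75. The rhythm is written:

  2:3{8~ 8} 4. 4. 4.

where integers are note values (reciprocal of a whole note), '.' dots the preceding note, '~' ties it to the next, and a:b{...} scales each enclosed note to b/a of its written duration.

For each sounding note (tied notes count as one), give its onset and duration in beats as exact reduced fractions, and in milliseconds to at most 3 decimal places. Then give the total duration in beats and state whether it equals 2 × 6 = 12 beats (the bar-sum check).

1) 0.0ms=0b +2400.0ms=3b
2) 2400.0ms=3b +2400.0ms=3b
3) 4800.0ms=6b +2400.0ms=3b
4) 7200.0ms=9b +2400.0ms=3b
Σ=12b of 12 (75bpm 6/8) — PASS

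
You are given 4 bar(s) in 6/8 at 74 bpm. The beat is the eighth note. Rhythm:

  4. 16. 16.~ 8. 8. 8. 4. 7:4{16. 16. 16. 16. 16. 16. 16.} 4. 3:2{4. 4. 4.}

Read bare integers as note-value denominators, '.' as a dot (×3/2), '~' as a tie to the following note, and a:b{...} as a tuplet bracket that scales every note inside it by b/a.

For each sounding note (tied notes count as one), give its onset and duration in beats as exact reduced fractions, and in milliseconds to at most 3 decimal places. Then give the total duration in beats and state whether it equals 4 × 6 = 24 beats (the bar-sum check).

1) 0.0ms=0b +2432.432ms=3b
2) 2432.432ms=3b +608.108ms=3/4b
3) 3040.541ms=15/4b +1824.324ms=9/4b
4) 4864.865ms=6b +1216.216ms=3/2b
5) 6081.081ms=15/2b +1216.216ms=3/2b
6) 7297.297ms=9b +2432.432ms=3b
7) 9729.73ms=12b +347.49ms=3/7b
8) 10077.22ms=87/7b +347.49ms=3/7b
9) 10424.71ms=90/7b +347.49ms=3/7b
10) 10772.201ms=93/7b +347.49ms=3/7b
11) 11119.691ms=96/7b +347.49ms=3/7b
12) 11467.181ms=99/7b +347.49ms=3/7b
13) 11814.672ms=102/7b +347.49ms=3/7b
14) 12162.162ms=15b +2432.432ms=3b
15) 14594.595ms=18b +1621.622ms=2b
16) 16216.216ms=20b +1621.622ms=2b
17) 17837.838ms=22b +1621.622ms=2b
Σ=24b of 24 (74bpm 6/8) — PASS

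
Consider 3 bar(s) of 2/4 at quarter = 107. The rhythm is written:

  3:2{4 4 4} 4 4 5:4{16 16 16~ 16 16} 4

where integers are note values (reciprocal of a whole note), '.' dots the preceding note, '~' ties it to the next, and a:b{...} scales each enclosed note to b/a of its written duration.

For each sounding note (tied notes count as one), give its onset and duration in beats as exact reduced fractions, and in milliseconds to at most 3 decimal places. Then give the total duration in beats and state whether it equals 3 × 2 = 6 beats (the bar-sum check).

1) 0.0ms=0b +373.832ms=2/3b
2) 373.832ms=2/3b +373.832ms=2/3b
3) 747.664ms=4/3b +373.832ms=2/3b
4) 1121.495ms=2b +560.748ms=1b
5) 1682.243ms=3b +560.748ms=1b
6) 2242.991ms=4b +112.15ms=1/5b
7) 2355.14ms=21/5b +112.15ms=1/5b
8) 2467.29ms=22/5b +224.299ms=2/5b
9) 2691.589ms=24/5b +112.15ms=1/5b
10) 2803.738ms=5b +560.748ms=1b
Σ=6b of 6 (107bpm 2/4) — PASS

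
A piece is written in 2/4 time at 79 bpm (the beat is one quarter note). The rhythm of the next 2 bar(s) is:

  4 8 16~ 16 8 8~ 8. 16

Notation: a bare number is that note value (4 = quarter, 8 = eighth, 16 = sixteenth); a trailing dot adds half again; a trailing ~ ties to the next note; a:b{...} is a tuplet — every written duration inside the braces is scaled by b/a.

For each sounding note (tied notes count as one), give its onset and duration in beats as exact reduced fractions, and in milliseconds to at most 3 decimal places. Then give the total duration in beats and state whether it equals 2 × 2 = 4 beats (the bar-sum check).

1) 0.0ms=0b +759.494ms=1b
2) 759.494ms=1b +379.747ms=1/2b
3) 1139.241ms=3/2b +379.747ms=1/2b
4) 1518.987ms=2b +379.747ms=1/2b
5) 1898.734ms=5/2b +949.367ms=5/4b
6) 2848.101ms=15/4b +189.873ms=1/4b
Σ=4b of 4 (79bpm 2/4) — PASS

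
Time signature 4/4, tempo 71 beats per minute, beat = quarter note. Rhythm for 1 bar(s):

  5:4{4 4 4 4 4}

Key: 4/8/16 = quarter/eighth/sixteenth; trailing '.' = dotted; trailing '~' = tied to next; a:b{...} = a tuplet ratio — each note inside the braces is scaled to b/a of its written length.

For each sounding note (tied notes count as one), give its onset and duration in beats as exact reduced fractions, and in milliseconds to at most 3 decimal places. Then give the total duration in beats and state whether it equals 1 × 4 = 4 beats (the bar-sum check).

1) 0.0ms=0b +676.056ms=4/5b
2) 676.056ms=4/5b +676.056ms=4/5b
3) 1352.113ms=8/5b +676.056ms=4/5b
4) 2028.169ms=12/5b +676.056ms=4/5b
5) 2704.225ms=16/5b +676.056ms=4/5b
Σ=4b of 4 (71bpm 4/4) — PASS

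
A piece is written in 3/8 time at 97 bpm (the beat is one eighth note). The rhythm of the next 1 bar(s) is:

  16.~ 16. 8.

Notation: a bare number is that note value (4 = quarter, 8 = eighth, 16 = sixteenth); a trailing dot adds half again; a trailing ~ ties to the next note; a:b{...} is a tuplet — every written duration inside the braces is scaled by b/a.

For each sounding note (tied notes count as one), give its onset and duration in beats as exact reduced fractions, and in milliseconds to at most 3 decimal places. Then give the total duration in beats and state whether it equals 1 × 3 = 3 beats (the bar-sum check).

1) 0.0ms=0b +927.835ms=3/2b
2) 927.835ms=3/2b +927.835ms=3/2b
Σ=3b of 3 (97bpm 3/8) — PASS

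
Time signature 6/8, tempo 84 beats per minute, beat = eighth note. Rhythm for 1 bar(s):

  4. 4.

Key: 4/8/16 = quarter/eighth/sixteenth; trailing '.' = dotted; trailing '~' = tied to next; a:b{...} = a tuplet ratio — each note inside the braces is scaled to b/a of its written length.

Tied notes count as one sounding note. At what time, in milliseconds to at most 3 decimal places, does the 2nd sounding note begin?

1. 0.0ms @ 0 + 2142.857ms (3)
2. 2142.857ms @ 3 + 2142.857ms (3)

note 2 onset = 3b = 2142.857ms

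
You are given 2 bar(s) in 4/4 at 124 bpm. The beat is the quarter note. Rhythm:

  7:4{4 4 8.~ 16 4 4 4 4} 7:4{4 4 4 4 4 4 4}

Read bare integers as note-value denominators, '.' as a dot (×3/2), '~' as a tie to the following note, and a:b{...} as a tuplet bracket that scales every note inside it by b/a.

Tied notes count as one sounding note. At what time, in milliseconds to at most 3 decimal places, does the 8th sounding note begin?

1. 0.0ms @ 0 + 276.498ms (4/7)
2. 276.498ms @ 4/7 + 276.498ms (4/7)
3. 552.995ms @ 8/7 + 276.498ms (4/7)
4. 829.493ms @ 12/7 + 276.498ms (4/7)
5. 1105.991ms @ 16/7 + 276.498ms (4/7)
6. 1382.488ms @ 20/7 + 276.498ms (4/7)
7. 1658.986ms @ 24/7 + 276.498ms (4/7)
8. 1935.484ms @ 4 + 276.498ms (4/7)
9. 2211.982ms @ 32/7 + 276.498ms (4/7)
10. 2488.479ms @ 36/7 + 276.498ms (4/7)
11. 2764.977ms @ 40/7 + 276.498ms (4/7)
12. 3041.475ms @ 44/7 + 276.498ms (4/7)
13. 3317.972ms @ 48/7 + 276.498ms (4/7)
14. 3594.47ms @ 52/7 + 276.498ms (4/7)

note 8 onset = 4b = 1935.484ms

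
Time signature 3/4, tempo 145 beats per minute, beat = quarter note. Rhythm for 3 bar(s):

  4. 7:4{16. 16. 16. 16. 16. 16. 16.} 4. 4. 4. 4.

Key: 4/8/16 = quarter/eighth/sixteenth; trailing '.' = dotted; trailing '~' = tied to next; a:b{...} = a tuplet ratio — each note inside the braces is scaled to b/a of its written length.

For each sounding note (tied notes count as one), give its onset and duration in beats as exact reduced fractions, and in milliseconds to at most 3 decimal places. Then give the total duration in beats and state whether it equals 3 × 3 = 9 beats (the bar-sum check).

1) 0.0ms=0b +620.69ms=3/2b
2) 620.69ms=3/2b +88.67ms=3/14b
3) 709.36ms=12/7b +88.67ms=3/14b
4) 798.03ms=27/14b +88.67ms=3/14b
5) 886.7ms=15/7b +88.67ms=3/14b
6) 975.369ms=33/14b +88.67ms=3/14b
7) 1064.039ms=18/7b +88.67ms=3/14b
8) 1152.709ms=39/14b +88.67ms=3/14b
9) 1241.379ms=3b +620.69ms=3/2b
10) 1862.069ms=9/2b +620.69ms=3/2b
11) 2482.759ms=6b +620.69ms=3/2b
12) 3103.448ms=15/2b +620.69ms=3/2b
Σ=9b of 9 (145bpm 3/4) — PASS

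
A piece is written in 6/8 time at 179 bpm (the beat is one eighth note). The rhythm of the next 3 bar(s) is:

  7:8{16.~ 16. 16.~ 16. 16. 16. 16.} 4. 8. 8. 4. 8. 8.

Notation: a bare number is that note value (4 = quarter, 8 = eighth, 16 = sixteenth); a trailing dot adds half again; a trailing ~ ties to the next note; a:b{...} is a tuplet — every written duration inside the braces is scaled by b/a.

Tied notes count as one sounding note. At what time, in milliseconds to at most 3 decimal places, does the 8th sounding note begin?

note 8 onset = 21/2b = 3519.553ms

1. 0.0ms @ 0 + 574.621ms (12/7)
2. 574.621ms @ 12/7 + 574.621ms (12/7)
3. 1149.242ms @ 24/7 + 287.31ms (6/7)
4. 1436.552ms @ 30/7 + 287.31ms (6/7)
5. 1723.863ms @ 36/7 + 287.31ms (6/7)
6. 2011.173ms @ 6 + 1005.587ms (3)
7. 3016.76ms @ 9 + 502.793ms (3/2)
8. 3519.553ms @ 21/2 + 502.793ms (3/2)
9. 4022.346ms @ 12 + 1005.587ms (3)
10. 5027.933ms @ 15 + 502.793ms (3/2)
11. 5530.726ms @ 33/2 + 502.793ms (3/2)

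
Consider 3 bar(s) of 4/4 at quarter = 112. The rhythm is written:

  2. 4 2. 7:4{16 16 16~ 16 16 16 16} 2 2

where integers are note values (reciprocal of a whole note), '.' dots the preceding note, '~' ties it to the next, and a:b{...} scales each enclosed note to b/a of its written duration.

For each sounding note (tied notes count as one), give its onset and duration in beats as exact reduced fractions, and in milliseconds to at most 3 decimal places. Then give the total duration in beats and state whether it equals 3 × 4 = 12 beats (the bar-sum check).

1) 0.0ms=0b +1607.143ms=3b
2) 1607.143ms=3b +535.714ms=1b
3) 2142.857ms=4b +1607.143ms=3b
4) 3750.0ms=7b +76.531ms=1/7b
5) 3826.531ms=50/7b +76.531ms=1/7b
6) 3903.061ms=51/7b +153.061ms=2/7b
7) 4056.122ms=53/7b +76.531ms=1/7b
8) 4132.653ms=54/7b +76.531ms=1/7b
9) 4209.184ms=55/7b +76.531ms=1/7b
10) 4285.714ms=8b +1071.429ms=2b
11) 5357.143ms=10b +1071.429ms=2b
Σ=12b of 12 (112bpm 4/4) — PASS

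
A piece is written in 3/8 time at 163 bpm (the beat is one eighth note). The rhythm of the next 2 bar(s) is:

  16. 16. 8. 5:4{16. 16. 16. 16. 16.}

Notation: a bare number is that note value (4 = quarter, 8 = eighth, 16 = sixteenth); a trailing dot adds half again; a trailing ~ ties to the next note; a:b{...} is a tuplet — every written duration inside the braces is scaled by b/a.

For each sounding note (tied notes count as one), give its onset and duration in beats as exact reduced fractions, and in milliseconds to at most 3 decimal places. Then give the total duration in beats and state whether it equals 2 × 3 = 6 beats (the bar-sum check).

1) 0.0ms=0b +276.074ms=3/4b
2) 276.074ms=3/4b +276.074ms=3/4b
3) 552.147ms=3/2b +552.147ms=3/2b
4) 1104.294ms=3b +220.859ms=3/5b
5) 1325.153ms=18/5b +220.859ms=3/5b
6) 1546.012ms=21/5b +220.859ms=3/5b
7) 1766.871ms=24/5b +220.859ms=3/5b
8) 1987.73ms=27/5b +220.859ms=3/5b
Σ=6b of 6 (163bpm 3/8) — PASS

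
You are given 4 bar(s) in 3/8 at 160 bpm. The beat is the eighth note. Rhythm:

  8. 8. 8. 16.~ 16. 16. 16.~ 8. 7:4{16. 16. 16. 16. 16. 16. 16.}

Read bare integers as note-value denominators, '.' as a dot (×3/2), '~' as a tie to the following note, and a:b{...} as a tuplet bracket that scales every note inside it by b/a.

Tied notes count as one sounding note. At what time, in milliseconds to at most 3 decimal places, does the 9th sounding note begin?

1. 0.0ms @ 0 + 562.5ms (3/2)
2. 562.5ms @ 3/2 + 562.5ms (3/2)
3. 1125.0ms @ 3 + 562.5ms (3/2)
4. 1687.5ms @ 9/2 + 562.5ms (3/2)
5. 2250.0ms @ 6 + 281.25ms (3/4)
6. 2531.25ms @ 27/4 + 843.75ms (9/4)
7. 3375.0ms @ 9 + 160.714ms (3/7)
8. 3535.714ms @ 66/7 + 160.714ms (3/7)
9. 3696.429ms @ 69/7 + 160.714ms (3/7)
10. 3857.143ms @ 72/7 + 160.714ms (3/7)
11. 4017.857ms @ 75/7 + 160.714ms (3/7)
12. 4178.571ms @ 78/7 + 160.714ms (3/7)
13. 4339.286ms @ 81/7 + 160.714ms (3/7)

note 9 onset = 69/7b = 3696.429ms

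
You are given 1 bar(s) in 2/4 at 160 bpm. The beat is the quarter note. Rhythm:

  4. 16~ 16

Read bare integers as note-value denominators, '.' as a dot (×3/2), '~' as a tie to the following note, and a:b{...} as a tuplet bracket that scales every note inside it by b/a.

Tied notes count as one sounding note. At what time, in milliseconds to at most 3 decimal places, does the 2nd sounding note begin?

1. 0.0ms @ 0 + 562.5ms (3/2)
2. 562.5ms @ 3/2 + 187.5ms (1/2)

note 2 onset = 3/2b = 562.5ms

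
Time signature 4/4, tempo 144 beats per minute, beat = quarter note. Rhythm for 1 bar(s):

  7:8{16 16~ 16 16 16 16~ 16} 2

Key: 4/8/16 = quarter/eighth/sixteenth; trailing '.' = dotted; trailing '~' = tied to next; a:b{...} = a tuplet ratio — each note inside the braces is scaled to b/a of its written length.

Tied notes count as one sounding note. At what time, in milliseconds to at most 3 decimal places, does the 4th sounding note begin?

note 4 onset = 8/7b = 476.19ms

1. 0.0ms @ 0 + 119.048ms (2/7)
2. 119.048ms @ 2/7 + 238.095ms (4/7)
3. 357.143ms @ 6/7 + 119.048ms (2/7)
4. 476.19ms @ 8/7 + 119.048ms (2/7)
5. 595.238ms @ 10/7 + 238.095ms (4/7)
6. 833.333ms @ 2 + 833.333ms (2)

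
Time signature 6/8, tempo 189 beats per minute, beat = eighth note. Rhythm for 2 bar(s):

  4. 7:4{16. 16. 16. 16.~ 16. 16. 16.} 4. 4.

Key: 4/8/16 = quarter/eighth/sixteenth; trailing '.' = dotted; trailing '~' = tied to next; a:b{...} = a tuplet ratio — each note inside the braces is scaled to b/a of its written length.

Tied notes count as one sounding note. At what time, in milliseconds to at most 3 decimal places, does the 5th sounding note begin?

1. 0.0ms @ 0 + 952.381ms (3)
2. 952.381ms @ 3 + 136.054ms (3/7)
3. 1088.435ms @ 24/7 + 136.054ms (3/7)
4. 1224.49ms @ 27/7 + 136.054ms (3/7)
5. 1360.544ms @ 30/7 + 272.109ms (6/7)
6. 1632.653ms @ 36/7 + 136.054ms (3/7)
7. 1768.707ms @ 39/7 + 136.054ms (3/7)
8. 1904.762ms @ 6 + 952.381ms (3)
9. 2857.143ms @ 9 + 952.381ms (3)

note 5 onset = 30/7b = 1360.544ms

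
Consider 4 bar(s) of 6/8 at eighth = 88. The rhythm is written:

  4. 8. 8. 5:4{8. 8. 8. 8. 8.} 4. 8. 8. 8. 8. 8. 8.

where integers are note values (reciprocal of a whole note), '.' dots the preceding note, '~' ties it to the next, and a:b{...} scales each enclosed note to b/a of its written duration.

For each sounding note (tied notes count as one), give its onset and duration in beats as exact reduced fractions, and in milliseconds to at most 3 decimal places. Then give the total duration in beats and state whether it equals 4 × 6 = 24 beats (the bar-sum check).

1) 0.0ms=0b +2045.455ms=3b
2) 2045.455ms=3b +1022.727ms=3/2b
3) 3068.182ms=9/2b +1022.727ms=3/2b
4) 4090.909ms=6b +818.182ms=6/5b
5) 4909.091ms=36/5b +818.182ms=6/5b
6) 5727.273ms=42/5b +818.182ms=6/5b
7) 6545.455ms=48/5b +818.182ms=6/5b
8) 7363.636ms=54/5b +818.182ms=6/5b
9) 8181.818ms=12b +2045.455ms=3b
10) 10227.273ms=15b +1022.727ms=3/2b
11) 11250.0ms=33/2b +1022.727ms=3/2b
12) 12272.727ms=18b +1022.727ms=3/2b
13) 13295.455ms=39/2b +1022.727ms=3/2b
14) 14318.182ms=21b +1022.727ms=3/2b
15) 15340.909ms=45/2b +1022.727ms=3/2b
Σ=24b of 24 (88bpm 6/8) — PASS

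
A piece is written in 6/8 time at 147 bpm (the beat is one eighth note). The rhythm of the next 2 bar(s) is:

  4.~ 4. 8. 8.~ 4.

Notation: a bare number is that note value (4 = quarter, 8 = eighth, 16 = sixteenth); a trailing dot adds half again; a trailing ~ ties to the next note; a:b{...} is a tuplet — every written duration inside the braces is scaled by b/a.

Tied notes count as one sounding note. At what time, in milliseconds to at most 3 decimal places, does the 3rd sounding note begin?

1. 0.0ms @ 0 + 2448.98ms (6)
2. 2448.98ms @ 6 + 612.245ms (3/2)
3. 3061.224ms @ 15/2 + 1836.735ms (9/2)

note 3 onset = 15/2b = 3061.224ms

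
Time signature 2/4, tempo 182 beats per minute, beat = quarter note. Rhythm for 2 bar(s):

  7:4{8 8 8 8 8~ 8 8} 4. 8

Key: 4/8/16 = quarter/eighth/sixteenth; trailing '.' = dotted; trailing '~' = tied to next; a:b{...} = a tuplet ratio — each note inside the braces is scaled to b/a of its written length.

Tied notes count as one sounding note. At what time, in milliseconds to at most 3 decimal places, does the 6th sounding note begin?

1. 0.0ms @ 0 + 94.192ms (2/7)
2. 94.192ms @ 2/7 + 94.192ms (2/7)
3. 188.383ms @ 4/7 + 94.192ms (2/7)
4. 282.575ms @ 6/7 + 94.192ms (2/7)
5. 376.766ms @ 8/7 + 188.383ms (4/7)
6. 565.149ms @ 12/7 + 94.192ms (2/7)
7. 659.341ms @ 2 + 494.505ms (3/2)
8. 1153.846ms @ 7/2 + 164.835ms (1/2)

note 6 onset = 12/7b = 565.149ms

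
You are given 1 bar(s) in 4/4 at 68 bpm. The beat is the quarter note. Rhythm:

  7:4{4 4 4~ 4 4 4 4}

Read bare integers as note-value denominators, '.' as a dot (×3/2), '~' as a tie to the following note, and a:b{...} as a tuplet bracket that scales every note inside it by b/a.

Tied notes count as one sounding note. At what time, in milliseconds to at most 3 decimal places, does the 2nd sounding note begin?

1. 0.0ms @ 0 + 504.202ms (4/7)
2. 504.202ms @ 4/7 + 504.202ms (4/7)
3. 1008.403ms @ 8/7 + 1008.403ms (8/7)
4. 2016.807ms @ 16/7 + 504.202ms (4/7)
5. 2521.008ms @ 20/7 + 504.202ms (4/7)
6. 3025.21ms @ 24/7 + 504.202ms (4/7)

note 2 onset = 4/7b = 504.202ms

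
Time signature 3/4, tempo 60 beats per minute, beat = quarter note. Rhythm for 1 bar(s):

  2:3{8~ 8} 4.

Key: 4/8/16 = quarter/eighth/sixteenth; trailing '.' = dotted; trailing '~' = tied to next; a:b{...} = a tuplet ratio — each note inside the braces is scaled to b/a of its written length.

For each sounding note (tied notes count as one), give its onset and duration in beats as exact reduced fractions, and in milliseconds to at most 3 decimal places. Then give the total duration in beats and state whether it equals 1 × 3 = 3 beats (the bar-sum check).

1) 0.0ms=0b +1500.0ms=3/2b
2) 1500.0ms=3/2b +1500.0ms=3/2b
Σ=3b of 3 (60bpm 3/4) — PASS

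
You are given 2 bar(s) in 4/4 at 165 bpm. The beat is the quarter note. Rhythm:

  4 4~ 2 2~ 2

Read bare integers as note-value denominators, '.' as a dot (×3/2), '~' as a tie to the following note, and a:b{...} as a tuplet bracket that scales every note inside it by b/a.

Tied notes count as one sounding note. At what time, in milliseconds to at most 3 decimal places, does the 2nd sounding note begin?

1. 0.0ms @ 0 + 363.636ms (1)
2. 363.636ms @ 1 + 1090.909ms (3)
3. 1454.545ms @ 4 + 1454.545ms (4)

note 2 onset = 1b = 363.636ms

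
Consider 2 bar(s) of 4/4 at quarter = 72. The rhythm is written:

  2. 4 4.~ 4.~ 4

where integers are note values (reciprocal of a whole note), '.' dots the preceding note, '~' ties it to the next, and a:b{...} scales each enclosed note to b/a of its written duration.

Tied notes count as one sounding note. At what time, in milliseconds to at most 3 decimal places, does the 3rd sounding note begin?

1. 0.0ms @ 0 + 2500.0ms (3)
2. 2500.0ms @ 3 + 833.333ms (1)
3. 3333.333ms @ 4 + 3333.333ms (4)

note 3 onset = 4b = 3333.333ms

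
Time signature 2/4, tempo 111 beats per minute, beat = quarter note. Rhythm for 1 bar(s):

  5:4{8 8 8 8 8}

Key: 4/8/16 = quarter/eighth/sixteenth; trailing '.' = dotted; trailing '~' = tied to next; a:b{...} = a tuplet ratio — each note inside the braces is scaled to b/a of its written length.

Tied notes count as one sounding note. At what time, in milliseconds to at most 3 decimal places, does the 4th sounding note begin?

1. 0.0ms @ 0 + 216.216ms (2/5)
2. 216.216ms @ 2/5 + 216.216ms (2/5)
3. 432.432ms @ 4/5 + 216.216ms (2/5)
4. 648.649ms @ 6/5 + 216.216ms (2/5)
5. 864.865ms @ 8/5 + 216.216ms (2/5)

note 4 onset = 6/5b = 648.649ms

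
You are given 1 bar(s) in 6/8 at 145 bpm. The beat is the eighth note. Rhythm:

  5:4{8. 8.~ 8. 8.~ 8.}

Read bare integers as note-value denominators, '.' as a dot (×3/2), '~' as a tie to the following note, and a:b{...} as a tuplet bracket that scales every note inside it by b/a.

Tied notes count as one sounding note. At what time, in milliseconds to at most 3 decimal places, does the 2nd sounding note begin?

1. 0.0ms @ 0 + 496.552ms (6/5)
2. 496.552ms @ 6/5 + 993.103ms (12/5)
3. 1489.655ms @ 18/5 + 993.103ms (12/5)

note 2 onset = 6/5b = 496.552ms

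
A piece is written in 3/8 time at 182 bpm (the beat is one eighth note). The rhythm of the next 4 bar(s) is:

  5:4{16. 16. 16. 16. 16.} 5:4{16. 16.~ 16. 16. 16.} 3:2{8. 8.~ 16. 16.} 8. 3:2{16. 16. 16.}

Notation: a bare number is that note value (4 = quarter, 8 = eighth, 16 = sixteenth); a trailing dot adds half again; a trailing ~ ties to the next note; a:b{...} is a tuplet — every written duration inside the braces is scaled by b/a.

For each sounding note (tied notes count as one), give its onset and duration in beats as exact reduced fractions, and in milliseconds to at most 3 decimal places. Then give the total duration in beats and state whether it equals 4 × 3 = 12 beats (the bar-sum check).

1) 0.0ms=0b +197.802ms=3/5b
2) 197.802ms=3/5b +197.802ms=3/5b
3) 395.604ms=6/5b +197.802ms=3/5b
4) 593.407ms=9/5b +197.802ms=3/5b
5) 791.209ms=12/5b +197.802ms=3/5b
6) 989.011ms=3b +197.802ms=3/5b
7) 1186.813ms=18/5b +395.604ms=6/5b
8) 1582.418ms=24/5b +197.802ms=3/5b
9) 1780.22ms=27/5b +197.802ms=3/5b
10) 1978.022ms=6b +329.67ms=1b
11) 2307.692ms=7b +494.505ms=3/2b
12) 2802.198ms=17/2b +164.835ms=1/2b
13) 2967.033ms=9b +494.505ms=3/2b
14) 3461.538ms=21/2b +164.835ms=1/2b
15) 3626.374ms=11b +164.835ms=1/2b
16) 3791.209ms=23/2b +164.835ms=1/2b
Σ=12b of 12 (182bpm 3/8) — PASS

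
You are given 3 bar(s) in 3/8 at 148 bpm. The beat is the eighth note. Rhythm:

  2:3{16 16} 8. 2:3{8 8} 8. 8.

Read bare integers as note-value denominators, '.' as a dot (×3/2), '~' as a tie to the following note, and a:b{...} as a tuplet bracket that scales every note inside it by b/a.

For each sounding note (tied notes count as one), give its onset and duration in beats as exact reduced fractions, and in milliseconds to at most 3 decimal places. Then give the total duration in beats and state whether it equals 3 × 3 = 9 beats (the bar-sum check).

1) 0.0ms=0b +304.054ms=3/4b
2) 304.054ms=3/4b +304.054ms=3/4b
3) 608.108ms=3/2b +608.108ms=3/2b
4) 1216.216ms=3b +608.108ms=3/2b
5) 1824.324ms=9/2b +608.108ms=3/2b
6) 2432.432ms=6b +608.108ms=3/2b
7) 3040.541ms=15/2b +608.108ms=3/2b
Σ=9b of 9 (148bpm 3/8) — PASS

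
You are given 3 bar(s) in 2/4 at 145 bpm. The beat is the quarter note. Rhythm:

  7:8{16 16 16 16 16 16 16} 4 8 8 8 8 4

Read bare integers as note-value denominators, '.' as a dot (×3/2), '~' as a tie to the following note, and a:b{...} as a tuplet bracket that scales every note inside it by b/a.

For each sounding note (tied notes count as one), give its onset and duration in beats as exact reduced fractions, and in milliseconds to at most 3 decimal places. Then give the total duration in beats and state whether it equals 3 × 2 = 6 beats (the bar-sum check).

1) 0.0ms=0b +118.227ms=2/7b
2) 118.227ms=2/7b +118.227ms=2/7b
3) 236.453ms=4/7b +118.227ms=2/7b
4) 354.68ms=6/7b +118.227ms=2/7b
5) 472.906ms=8/7b +118.227ms=2/7b
6) 591.133ms=10/7b +118.227ms=2/7b
7) 709.36ms=12/7b +118.227ms=2/7b
8) 827.586ms=2b +413.793ms=1b
9) 1241.379ms=3b +206.897ms=1/2b
10) 1448.276ms=7/2b +206.897ms=1/2b
11) 1655.172ms=4b +206.897ms=1/2b
12) 1862.069ms=9/2b +206.897ms=1/2b
13) 2068.966ms=5b +413.793ms=1b
Σ=6b of 6 (145bpm 2/4) — PASS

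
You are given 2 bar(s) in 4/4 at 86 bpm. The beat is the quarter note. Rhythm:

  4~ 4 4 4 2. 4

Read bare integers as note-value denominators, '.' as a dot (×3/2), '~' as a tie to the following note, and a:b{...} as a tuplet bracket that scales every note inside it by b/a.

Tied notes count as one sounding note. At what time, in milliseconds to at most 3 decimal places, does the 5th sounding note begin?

1. 0.0ms @ 0 + 1395.349ms (2)
2. 1395.349ms @ 2 + 697.674ms (1)
3. 2093.023ms @ 3 + 697.674ms (1)
4. 2790.698ms @ 4 + 2093.023ms (3)
5. 4883.721ms @ 7 + 697.674ms (1)

note 5 onset = 7b = 4883.721ms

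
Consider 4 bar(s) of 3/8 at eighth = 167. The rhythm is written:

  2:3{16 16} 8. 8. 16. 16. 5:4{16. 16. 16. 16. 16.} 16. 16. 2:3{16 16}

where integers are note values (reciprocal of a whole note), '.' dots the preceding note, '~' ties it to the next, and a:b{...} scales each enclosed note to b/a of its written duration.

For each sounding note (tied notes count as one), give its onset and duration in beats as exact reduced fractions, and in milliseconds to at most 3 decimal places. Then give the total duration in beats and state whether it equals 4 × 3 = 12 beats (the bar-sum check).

1) 0.0ms=0b +269.461ms=3/4b
2) 269.461ms=3/4b +269.461ms=3/4b
3) 538.922ms=3/2b +538.922ms=3/2b
4) 1077.844ms=3b +538.922ms=3/2b
5) 1616.766ms=9/2b +269.461ms=3/4b
6) 1886.228ms=21/4b +269.461ms=3/4b
7) 2155.689ms=6b +215.569ms=3/5b
8) 2371.257ms=33/5b +215.569ms=3/5b
9) 2586.826ms=36/5b +215.569ms=3/5b
10) 2802.395ms=39/5b +215.569ms=3/5b
11) 3017.964ms=42/5b +215.569ms=3/5b
12) 3233.533ms=9b +269.461ms=3/4b
13) 3502.994ms=39/4b +269.461ms=3/4b
14) 3772.455ms=21/2b +269.461ms=3/4b
15) 4041.916ms=45/4b +269.461ms=3/4b
Σ=12b of 12 (167bpm 3/8) — PASS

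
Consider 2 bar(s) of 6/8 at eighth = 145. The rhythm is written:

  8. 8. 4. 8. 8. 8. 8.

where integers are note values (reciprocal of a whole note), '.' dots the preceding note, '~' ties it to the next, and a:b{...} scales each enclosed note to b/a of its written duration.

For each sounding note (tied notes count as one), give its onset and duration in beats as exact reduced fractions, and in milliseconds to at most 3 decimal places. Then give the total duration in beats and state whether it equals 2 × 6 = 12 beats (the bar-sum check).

1) 0.0ms=0b +620.69ms=3/2b
2) 620.69ms=3/2b +620.69ms=3/2b
3) 1241.379ms=3b +1241.379ms=3b
4) 2482.759ms=6b +620.69ms=3/2b
5) 3103.448ms=15/2b +620.69ms=3/2b
6) 3724.138ms=9b +620.69ms=3/2b
7) 4344.828ms=21/2b +620.69ms=3/2b
Σ=12b of 12 (145bpm 6/8) — PASS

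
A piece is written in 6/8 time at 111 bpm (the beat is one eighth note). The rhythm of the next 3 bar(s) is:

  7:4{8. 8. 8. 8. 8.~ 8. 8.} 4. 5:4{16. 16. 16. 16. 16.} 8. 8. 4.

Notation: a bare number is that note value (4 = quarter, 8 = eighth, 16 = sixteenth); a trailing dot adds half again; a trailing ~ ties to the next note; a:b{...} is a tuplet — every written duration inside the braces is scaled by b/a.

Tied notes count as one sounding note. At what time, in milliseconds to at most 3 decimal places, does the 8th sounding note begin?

note 8 onset = 9b = 4864.865ms

1. 0.0ms @ 0 + 463.32ms (6/7)
2. 463.32ms @ 6/7 + 463.32ms (6/7)
3. 926.641ms @ 12/7 + 463.32ms (6/7)
4. 1389.961ms @ 18/7 + 463.32ms (6/7)
5. 1853.282ms @ 24/7 + 926.641ms (12/7)
6. 2779.923ms @ 36/7 + 463.32ms (6/7)
7. 3243.243ms @ 6 + 1621.622ms (3)
8. 4864.865ms @ 9 + 324.324ms (3/5)
9. 5189.189ms @ 48/5 + 324.324ms (3/5)
10. 5513.514ms @ 51/5 + 324.324ms (3/5)
11. 5837.838ms @ 54/5 + 324.324ms (3/5)
12. 6162.162ms @ 57/5 + 324.324ms (3/5)
13. 6486.486ms @ 12 + 810.811ms (3/2)
14. 7297.297ms @ 27/2 + 810.811ms (3/2)
15. 8108.108ms @ 15 + 1621.622ms (3)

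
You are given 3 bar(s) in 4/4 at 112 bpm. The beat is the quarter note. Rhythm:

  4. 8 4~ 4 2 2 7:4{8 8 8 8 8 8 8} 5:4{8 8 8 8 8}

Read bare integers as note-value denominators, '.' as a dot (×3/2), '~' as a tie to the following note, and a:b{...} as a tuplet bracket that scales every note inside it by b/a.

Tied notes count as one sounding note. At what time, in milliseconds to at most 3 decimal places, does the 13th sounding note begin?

1. 0.0ms @ 0 + 803.571ms (3/2)
2. 803.571ms @ 3/2 + 267.857ms (1/2)
3. 1071.429ms @ 2 + 1071.429ms (2)
4. 2142.857ms @ 4 + 1071.429ms (2)
5. 3214.286ms @ 6 + 1071.429ms (2)
6. 4285.714ms @ 8 + 153.061ms (2/7)
7. 4438.776ms @ 58/7 + 153.061ms (2/7)
8. 4591.837ms @ 60/7 + 153.061ms (2/7)
9. 4744.898ms @ 62/7 + 153.061ms (2/7)
10. 4897.959ms @ 64/7 + 153.061ms (2/7)
11. 5051.02ms @ 66/7 + 153.061ms (2/7)
12. 5204.082ms @ 68/7 + 153.061ms (2/7)
13. 5357.143ms @ 10 + 214.286ms (2/5)
14. 5571.429ms @ 52/5 + 214.286ms (2/5)
15. 5785.714ms @ 54/5 + 214.286ms (2/5)
16. 6000.0ms @ 56/5 + 214.286ms (2/5)
17. 6214.286ms @ 58/5 + 214.286ms (2/5)

note 13 onset = 10b = 5357.143ms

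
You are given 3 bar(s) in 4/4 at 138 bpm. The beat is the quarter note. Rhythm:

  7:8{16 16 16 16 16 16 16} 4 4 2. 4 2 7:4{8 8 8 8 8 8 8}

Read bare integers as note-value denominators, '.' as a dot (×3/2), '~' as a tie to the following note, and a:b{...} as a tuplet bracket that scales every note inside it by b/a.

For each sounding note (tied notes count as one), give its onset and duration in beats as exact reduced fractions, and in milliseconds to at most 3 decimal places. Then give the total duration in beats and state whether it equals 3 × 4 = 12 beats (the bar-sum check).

1) 0.0ms=0b +124.224ms=2/7b
2) 124.224ms=2/7b +124.224ms=2/7b
3) 248.447ms=4/7b +124.224ms=2/7b
4) 372.671ms=6/7b +124.224ms=2/7b
5) 496.894ms=8/7b +124.224ms=2/7b
6) 621.118ms=10/7b +124.224ms=2/7b
7) 745.342ms=12/7b +124.224ms=2/7b
8) 869.565ms=2b +434.783ms=1b
9) 1304.348ms=3b +434.783ms=1b
10) 1739.13ms=4b +1304.348ms=3b
11) 3043.478ms=7b +434.783ms=1b
12) 3478.261ms=8b +869.565ms=2b
13) 4347.826ms=10b +124.224ms=2/7b
14) 4472.05ms=72/7b +124.224ms=2/7b
15) 4596.273ms=74/7b +124.224ms=2/7b
16) 4720.497ms=76/7b +124.224ms=2/7b
17) 4844.72ms=78/7b +124.224ms=2/7b
18) 4968.944ms=80/7b +124.224ms=2/7b
19) 5093.168ms=82/7b +124.224ms=2/7b
Σ=12b of 12 (138bpm 4/4) — PASS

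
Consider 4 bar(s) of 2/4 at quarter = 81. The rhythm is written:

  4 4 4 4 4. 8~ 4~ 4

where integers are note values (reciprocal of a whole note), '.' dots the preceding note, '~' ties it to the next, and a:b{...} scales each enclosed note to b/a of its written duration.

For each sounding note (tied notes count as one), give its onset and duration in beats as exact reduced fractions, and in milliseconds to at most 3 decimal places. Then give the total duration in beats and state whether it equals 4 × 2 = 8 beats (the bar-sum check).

1) 0.0ms=0b +740.741ms=1b
2) 740.741ms=1b +740.741ms=1b
3) 1481.481ms=2b +740.741ms=1b
4) 2222.222ms=3b +740.741ms=1b
5) 2962.963ms=4b +1111.111ms=3/2b
6) 4074.074ms=11/2b +1851.852ms=5/2b
Σ=8b of 8 (81bpm 2/4) — PASS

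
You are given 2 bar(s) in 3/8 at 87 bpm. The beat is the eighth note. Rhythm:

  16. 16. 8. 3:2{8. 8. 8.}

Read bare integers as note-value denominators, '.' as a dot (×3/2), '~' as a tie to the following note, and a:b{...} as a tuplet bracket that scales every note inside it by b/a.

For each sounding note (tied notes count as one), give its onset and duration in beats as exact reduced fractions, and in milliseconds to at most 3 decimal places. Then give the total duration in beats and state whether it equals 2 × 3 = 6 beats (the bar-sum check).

1) 0.0ms=0b +517.241ms=3/4b
2) 517.241ms=3/4b +517.241ms=3/4b
3) 1034.483ms=3/2b +1034.483ms=3/2b
4) 2068.966ms=3b +689.655ms=1b
5) 2758.621ms=4b +689.655ms=1b
6) 3448.276ms=5b +689.655ms=1b
Σ=6b of 6 (87bpm 3/8) — PASS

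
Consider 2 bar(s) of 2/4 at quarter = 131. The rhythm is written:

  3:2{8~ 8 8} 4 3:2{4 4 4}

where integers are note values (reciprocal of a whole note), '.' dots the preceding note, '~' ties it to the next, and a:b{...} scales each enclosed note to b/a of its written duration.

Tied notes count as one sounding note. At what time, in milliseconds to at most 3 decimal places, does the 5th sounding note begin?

1. 0.0ms @ 0 + 305.344ms (2/3)
2. 305.344ms @ 2/3 + 152.672ms (1/3)
3. 458.015ms @ 1 + 458.015ms (1)
4. 916.031ms @ 2 + 305.344ms (2/3)
5. 1221.374ms @ 8/3 + 305.344ms (2/3)
6. 1526.718ms @ 10/3 + 305.344ms (2/3)

note 5 onset = 8/3b = 1221.374ms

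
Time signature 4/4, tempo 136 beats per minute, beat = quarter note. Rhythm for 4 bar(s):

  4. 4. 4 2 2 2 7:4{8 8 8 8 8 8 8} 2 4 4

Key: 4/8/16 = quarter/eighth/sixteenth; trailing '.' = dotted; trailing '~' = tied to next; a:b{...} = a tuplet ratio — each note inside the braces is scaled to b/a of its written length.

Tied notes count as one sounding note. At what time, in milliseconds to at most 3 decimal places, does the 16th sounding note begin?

note 16 onset = 15b = 6617.647ms

1. 0.0ms @ 0 + 661.765ms (3/2)
2. 661.765ms @ 3/2 + 661.765ms (3/2)
3. 1323.529ms @ 3 + 441.176ms (1)
4. 1764.706ms @ 4 + 882.353ms (2)
5. 2647.059ms @ 6 + 882.353ms (2)
6. 3529.412ms @ 8 + 882.353ms (2)
7. 4411.765ms @ 10 + 126.05ms (2/7)
8. 4537.815ms @ 72/7 + 126.05ms (2/7)
9. 4663.866ms @ 74/7 + 126.05ms (2/7)
10. 4789.916ms @ 76/7 + 126.05ms (2/7)
11. 4915.966ms @ 78/7 + 126.05ms (2/7)
12. 5042.017ms @ 80/7 + 126.05ms (2/7)
13. 5168.067ms @ 82/7 + 126.05ms (2/7)
14. 5294.118ms @ 12 + 882.353ms (2)
15. 6176.471ms @ 14 + 441.176ms (1)
16. 6617.647ms @ 15 + 441.176ms (1)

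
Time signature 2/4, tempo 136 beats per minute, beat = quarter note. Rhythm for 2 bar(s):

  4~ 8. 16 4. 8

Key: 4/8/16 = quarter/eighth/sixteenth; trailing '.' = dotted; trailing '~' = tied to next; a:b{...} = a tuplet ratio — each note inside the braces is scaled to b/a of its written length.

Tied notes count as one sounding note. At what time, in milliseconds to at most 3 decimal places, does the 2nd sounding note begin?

note 2 onset = 7/4b = 772.059ms

1. 0.0ms @ 0 + 772.059ms (7/4)
2. 772.059ms @ 7/4 + 110.294ms (1/4)
3. 882.353ms @ 2 + 661.765ms (3/2)
4. 1544.118ms @ 7/2 + 220.588ms (1/2)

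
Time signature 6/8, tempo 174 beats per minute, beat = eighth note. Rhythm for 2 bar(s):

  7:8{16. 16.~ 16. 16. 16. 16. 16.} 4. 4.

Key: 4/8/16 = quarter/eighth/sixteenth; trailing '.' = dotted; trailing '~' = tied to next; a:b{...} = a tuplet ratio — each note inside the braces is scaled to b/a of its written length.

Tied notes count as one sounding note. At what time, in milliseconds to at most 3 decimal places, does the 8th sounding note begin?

note 8 onset = 9b = 3103.448ms

1. 0.0ms @ 0 + 295.567ms (6/7)
2. 295.567ms @ 6/7 + 591.133ms (12/7)
3. 886.7ms @ 18/7 + 295.567ms (6/7)
4. 1182.266ms @ 24/7 + 295.567ms (6/7)
5. 1477.833ms @ 30/7 + 295.567ms (6/7)
6. 1773.399ms @ 36/7 + 295.567ms (6/7)
7. 2068.966ms @ 6 + 1034.483ms (3)
8. 3103.448ms @ 9 + 1034.483ms (3)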